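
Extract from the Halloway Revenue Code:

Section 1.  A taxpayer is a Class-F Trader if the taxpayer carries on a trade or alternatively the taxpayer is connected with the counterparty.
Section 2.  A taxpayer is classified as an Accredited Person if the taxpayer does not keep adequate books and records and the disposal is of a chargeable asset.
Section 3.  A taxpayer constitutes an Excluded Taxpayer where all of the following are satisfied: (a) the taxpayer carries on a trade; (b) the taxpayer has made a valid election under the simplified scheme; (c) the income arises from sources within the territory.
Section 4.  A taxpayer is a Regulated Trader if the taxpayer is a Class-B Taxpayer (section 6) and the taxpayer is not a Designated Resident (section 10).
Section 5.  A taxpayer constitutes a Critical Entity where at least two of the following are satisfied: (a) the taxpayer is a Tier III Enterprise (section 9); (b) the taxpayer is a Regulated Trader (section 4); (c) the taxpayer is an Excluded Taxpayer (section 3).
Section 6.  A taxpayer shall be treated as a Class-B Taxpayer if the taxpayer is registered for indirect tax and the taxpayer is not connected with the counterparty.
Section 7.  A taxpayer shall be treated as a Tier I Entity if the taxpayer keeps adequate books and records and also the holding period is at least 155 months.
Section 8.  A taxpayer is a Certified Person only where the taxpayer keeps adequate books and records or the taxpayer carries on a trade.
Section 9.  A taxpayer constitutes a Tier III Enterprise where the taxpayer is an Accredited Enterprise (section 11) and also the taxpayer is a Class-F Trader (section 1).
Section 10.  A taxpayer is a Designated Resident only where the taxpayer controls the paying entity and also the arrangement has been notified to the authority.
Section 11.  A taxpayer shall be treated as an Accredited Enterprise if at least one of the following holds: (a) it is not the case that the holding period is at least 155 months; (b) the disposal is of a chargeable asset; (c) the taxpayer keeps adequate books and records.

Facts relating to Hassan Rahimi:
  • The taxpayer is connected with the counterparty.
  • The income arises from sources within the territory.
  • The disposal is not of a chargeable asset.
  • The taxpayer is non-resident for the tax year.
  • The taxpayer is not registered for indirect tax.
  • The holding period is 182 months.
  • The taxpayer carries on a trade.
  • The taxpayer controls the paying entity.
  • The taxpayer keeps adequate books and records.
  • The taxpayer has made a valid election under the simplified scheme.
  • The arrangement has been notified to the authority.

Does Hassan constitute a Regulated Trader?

No

section 6 — Class-B Taxpayer: [the taxpayer is registered for indirect tax? no] AND [the taxpayer is not connected with the counterparty? no] → not satisfied.
section 10 — Designated Resident: [the taxpayer controls the paying entity? yes] AND [the arrangement has been notified to the authority? yes] → satisfied.
section 4 — Regulated Trader: [Class-B Taxpayer (section 6)? no] AND [not a Designated Resident (section 10)? no] → not satisfied.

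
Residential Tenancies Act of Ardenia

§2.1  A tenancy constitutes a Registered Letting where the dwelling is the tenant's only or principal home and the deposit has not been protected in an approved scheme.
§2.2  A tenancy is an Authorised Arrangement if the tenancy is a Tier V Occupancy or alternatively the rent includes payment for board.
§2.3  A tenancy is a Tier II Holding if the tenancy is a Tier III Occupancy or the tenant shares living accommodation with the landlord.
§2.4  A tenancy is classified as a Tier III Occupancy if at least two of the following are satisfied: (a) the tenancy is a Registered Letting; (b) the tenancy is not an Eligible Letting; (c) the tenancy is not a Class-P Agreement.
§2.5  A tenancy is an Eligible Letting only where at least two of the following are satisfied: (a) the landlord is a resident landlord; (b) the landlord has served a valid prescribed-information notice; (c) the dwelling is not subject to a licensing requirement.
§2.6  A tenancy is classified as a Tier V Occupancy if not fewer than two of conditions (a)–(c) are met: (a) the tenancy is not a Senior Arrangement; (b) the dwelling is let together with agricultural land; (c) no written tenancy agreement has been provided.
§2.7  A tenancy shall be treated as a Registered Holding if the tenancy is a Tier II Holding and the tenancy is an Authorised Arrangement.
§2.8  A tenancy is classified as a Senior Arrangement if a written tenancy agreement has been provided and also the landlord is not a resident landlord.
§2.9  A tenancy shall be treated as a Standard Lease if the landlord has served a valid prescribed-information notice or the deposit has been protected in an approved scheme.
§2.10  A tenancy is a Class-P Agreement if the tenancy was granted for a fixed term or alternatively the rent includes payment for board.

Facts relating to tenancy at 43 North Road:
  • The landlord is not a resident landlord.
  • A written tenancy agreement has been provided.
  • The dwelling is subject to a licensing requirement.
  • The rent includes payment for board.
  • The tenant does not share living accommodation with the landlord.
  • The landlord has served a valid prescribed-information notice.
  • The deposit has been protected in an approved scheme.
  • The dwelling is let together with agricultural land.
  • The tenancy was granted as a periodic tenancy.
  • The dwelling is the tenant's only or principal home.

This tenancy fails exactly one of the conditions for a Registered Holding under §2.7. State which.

§2.1 — Registered Letting: [the dwelling is the tenant's only or principal home? yes] AND [the deposit has not been protected in an approved scheme? no] → not satisfied.
§2.5 — Eligible Letting: the landlord is a resident landlord? no; the landlord has served a valid prescribed-information notice? yes; the dwelling is not subject to a licensing requirement? no — 1 of 3 hold (need ≥2) → not satisfied.
§2.10 — Class-P Agreement: [the tenancy was granted for a fixed term? no] OR [the rent includes payment for board? yes] → satisfied.
§2.4 — Tier III Occupancy: Registered Letting (§2.1)? no; not an Eligible Letting (§2.5)? yes; not a Class-P Agreement (§2.10)? no — 1 of 3 hold (need ≥2) → not satisfied.
§2.3 — Tier II Holding: [Tier III Occupancy (§2.4)? no] OR [the tenant shares living accommodation with the landlord? no] → not satisfied.
§2.8 — Senior Arrangement: [a written tenancy agreement has been provided? yes] AND [the landlord is not a resident landlord? yes] → satisfied.
§2.6 — Tier V Occupancy: not a Senior Arrangement (§2.8)? no; the dwelling is let together with agricultural land? yes; no written tenancy agreement has been provided? no — 1 of 3 hold (need ≥2) → not satisfied.
§2.2 — Authorised Arrangement: [Tier V Occupancy (§2.6)? no] OR [the rent includes payment for board? yes] → satisfied.
§2.7 — Registered Holding: [Tier II Holding (§2.3)? no] AND [Authorised Arrangement (§2.2)? yes] → not satisfied.

Tier II Holding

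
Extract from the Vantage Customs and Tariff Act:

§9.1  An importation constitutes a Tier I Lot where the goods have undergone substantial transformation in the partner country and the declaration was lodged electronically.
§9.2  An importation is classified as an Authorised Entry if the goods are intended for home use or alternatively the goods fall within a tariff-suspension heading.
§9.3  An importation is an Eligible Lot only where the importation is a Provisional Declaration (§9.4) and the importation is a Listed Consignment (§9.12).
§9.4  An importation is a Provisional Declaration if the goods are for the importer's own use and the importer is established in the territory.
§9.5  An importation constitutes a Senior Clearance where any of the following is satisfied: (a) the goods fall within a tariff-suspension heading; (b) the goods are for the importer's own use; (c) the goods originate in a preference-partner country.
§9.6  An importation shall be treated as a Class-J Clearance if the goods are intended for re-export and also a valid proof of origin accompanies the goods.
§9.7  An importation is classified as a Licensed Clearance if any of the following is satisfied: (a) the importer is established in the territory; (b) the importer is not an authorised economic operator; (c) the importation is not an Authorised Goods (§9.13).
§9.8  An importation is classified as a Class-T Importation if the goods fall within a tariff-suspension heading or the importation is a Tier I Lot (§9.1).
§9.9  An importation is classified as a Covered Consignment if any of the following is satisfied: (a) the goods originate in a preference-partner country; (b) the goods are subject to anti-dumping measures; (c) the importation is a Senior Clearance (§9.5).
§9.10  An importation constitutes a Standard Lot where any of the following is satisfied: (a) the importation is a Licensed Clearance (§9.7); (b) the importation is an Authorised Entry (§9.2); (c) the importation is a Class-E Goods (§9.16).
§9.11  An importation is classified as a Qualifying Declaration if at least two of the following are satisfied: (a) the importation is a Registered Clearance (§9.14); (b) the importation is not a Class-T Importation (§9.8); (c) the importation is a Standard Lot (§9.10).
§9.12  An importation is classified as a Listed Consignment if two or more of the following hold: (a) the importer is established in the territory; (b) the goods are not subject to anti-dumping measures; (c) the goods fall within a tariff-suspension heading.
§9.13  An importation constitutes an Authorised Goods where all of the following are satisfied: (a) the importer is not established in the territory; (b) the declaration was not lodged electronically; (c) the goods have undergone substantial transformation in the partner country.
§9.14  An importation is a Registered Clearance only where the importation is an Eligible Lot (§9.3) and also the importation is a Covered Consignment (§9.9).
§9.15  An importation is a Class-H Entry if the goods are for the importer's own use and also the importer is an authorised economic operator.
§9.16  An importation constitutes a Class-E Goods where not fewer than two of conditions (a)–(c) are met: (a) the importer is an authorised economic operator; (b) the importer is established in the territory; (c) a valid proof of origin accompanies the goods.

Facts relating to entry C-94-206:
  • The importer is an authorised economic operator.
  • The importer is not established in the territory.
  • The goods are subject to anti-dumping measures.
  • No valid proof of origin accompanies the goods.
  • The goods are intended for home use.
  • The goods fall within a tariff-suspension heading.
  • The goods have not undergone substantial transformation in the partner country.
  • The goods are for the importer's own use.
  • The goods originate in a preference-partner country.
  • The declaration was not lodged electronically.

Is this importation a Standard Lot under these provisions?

Yes

§9.13 — Authorised Goods: [the importer is not established in the territory? yes] AND [the declaration was not lodged electronically? yes] AND [the goods have undergone substantial transformation in the partner country? no] → not satisfied.
§9.7 — Licensed Clearance: [the importer is established in the territory? no] OR [the importer is not an authorised economic operator? no] OR [not an Authorised Goods (§9.13)? yes] → satisfied.
§9.2 — Authorised Entry: [the goods are intended for home use? yes] OR [the goods fall within a tariff-suspension heading? yes] → satisfied.
§9.16 — Class-E Goods: the importer is an authorised economic operator? yes; the importer is established in the territory? no; a valid proof of origin accompanies the goods? no — 1 of 3 hold (need ≥2) → not satisfied.
§9.10 — Standard Lot: [Licensed Clearance (§9.7)? yes] OR [Authorised Entry (§9.2)? yes] OR [Class-E Goods (§9.16)? no] → satisfied.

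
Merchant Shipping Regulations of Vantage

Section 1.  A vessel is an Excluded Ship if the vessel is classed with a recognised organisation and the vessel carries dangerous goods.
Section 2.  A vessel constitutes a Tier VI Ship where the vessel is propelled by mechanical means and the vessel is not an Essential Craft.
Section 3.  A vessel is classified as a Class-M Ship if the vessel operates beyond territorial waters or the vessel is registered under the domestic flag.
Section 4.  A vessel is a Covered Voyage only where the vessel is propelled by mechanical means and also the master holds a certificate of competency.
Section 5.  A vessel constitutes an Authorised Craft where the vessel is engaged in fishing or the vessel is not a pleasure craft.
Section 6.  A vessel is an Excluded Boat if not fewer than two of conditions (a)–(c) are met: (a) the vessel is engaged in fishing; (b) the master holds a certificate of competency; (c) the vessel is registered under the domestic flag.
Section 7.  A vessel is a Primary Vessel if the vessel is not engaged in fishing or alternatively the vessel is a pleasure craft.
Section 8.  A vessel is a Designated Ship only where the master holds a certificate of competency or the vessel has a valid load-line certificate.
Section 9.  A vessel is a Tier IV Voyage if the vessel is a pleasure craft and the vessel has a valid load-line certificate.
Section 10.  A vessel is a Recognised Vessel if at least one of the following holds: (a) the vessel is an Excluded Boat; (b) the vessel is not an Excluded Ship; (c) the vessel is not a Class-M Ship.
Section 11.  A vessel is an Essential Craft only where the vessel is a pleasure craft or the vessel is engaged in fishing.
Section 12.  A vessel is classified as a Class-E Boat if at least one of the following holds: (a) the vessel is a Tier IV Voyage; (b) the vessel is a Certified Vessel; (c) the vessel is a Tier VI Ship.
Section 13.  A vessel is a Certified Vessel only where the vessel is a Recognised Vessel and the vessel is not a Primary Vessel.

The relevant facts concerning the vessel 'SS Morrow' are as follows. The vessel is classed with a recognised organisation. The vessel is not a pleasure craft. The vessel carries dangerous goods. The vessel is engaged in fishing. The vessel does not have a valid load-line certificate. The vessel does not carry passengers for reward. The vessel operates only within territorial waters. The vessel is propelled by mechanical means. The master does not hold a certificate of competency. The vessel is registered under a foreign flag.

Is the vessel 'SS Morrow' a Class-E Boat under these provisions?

section 9 — Tier IV Voyage: [the vessel is a pleasure craft? no] AND [the vessel has a valid load-line certificate? no] → not satisfied.
section 6 — Excluded Boat: the vessel is engaged in fishing? yes; the master holds a certificate of competency? no; the vessel is registered under the domestic flag? no — 1 of 3 hold (need ≥2) → not satisfied.
section 1 — Excluded Ship: [the vessel is classed with a recognised organisation? yes] AND [the vessel carries dangerous goods? yes] → satisfied.
section 3 — Class-M Ship: [the vessel operates beyond territorial waters? no] OR [the vessel is registered under the domestic flag? no] → not satisfied.
section 10 — Recognised Vessel: [Excluded Boat (section 6)? no] OR [not an Excluded Ship (section 1)? no] OR [not a Class-M Ship (section 3)? yes] → satisfied.
section 7 — Primary Vessel: [the vessel is not engaged in fishing? no] OR [the vessel is a pleasure craft? no] → not satisfied.
section 13 — Certified Vessel: [Recognised Vessel (section 10)? yes] AND [not a Primary Vessel (section 7)? yes] → satisfied.
section 11 — Essential Craft: [the vessel is a pleasure craft? no] OR [the vessel is engaged in fishing? yes] → satisfied.
section 2 — Tier VI Ship: [the vessel is propelled by mechanical means? yes] AND [not an Essential Craft (section 11)? no] → not satisfied.
section 12 — Class-E Boat: [Tier IV Voyage (section 9)? no] OR [Certified Vessel (section 13)? yes] OR [Tier VI Ship (section 2)? no] → satisfied.

Yes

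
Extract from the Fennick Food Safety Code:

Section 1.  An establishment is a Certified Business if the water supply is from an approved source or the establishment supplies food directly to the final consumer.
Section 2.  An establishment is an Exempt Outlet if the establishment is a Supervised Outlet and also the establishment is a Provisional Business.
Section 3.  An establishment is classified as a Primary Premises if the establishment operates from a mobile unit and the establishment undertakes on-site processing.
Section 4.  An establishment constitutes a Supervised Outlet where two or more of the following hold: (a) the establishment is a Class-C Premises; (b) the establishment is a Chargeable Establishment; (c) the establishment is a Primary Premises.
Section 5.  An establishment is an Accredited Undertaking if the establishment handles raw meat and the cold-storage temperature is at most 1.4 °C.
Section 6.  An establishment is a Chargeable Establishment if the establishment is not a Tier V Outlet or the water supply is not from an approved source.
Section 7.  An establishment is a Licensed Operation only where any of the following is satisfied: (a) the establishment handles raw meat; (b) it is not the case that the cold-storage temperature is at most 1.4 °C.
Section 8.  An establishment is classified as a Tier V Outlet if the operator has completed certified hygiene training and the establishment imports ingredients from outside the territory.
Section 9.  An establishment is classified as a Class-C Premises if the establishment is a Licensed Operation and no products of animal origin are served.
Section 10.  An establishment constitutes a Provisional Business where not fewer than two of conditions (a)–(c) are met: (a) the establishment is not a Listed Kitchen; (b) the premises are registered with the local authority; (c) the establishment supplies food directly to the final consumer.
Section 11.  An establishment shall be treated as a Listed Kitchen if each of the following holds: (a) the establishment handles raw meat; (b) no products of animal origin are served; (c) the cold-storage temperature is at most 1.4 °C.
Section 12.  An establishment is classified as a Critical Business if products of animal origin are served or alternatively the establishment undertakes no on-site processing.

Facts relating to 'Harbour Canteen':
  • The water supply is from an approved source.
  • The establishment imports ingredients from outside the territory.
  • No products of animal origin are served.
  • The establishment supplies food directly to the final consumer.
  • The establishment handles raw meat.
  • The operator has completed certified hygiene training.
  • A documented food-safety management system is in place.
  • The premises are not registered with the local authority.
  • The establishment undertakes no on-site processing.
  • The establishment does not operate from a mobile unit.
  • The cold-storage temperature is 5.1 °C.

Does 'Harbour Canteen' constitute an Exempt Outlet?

section 7 — Licensed Operation: [the establishment handles raw meat? yes] OR [cold-storage temperature: 5.1 °C ≤ 1.4 °C? no, so negated condition yes] → satisfied.
section 9 — Class-C Premises: [Licensed Operation (section 7)? yes] AND [no products of animal origin are served? yes] → satisfied.
section 8 — Tier V Outlet: [the operator has completed certified hygiene training? yes] AND [the establishment imports ingredients from outside the territory? yes] → satisfied.
section 6 — Chargeable Establishment: [not a Tier V Outlet (section 8)? no] OR [the water supply is not from an approved source? no] → not satisfied.
section 3 — Primary Premises: [the establishment operates from a mobile unit? no] AND [the establishment undertakes on-site processing? no] → not satisfied.
section 4 — Supervised Outlet: Class-C Premises (section 9)? yes; Chargeable Establishment (section 6)? no; Primary Premises (section 3)? no — 1 of 3 hold (need ≥2) → not satisfied.
section 11 — Listed Kitchen: [the establishment handles raw meat? yes] AND [no products of animal origin are served? yes] AND [cold-storage temperature: 5.1 °C ≤ 1.4 °C? no] → not satisfied.
section 10 — Provisional Business: not a Listed Kitchen (section 11)? yes; the premises are registered with the local authority? no; the establishment supplies food directly to the final consumer? yes — 2 of 3 hold (need ≥2) → satisfied.
section 2 — Exempt Outlet: [Supervised Outlet (section 4)? no] AND [Provisional Business (section 10)? yes] → not satisfied.

No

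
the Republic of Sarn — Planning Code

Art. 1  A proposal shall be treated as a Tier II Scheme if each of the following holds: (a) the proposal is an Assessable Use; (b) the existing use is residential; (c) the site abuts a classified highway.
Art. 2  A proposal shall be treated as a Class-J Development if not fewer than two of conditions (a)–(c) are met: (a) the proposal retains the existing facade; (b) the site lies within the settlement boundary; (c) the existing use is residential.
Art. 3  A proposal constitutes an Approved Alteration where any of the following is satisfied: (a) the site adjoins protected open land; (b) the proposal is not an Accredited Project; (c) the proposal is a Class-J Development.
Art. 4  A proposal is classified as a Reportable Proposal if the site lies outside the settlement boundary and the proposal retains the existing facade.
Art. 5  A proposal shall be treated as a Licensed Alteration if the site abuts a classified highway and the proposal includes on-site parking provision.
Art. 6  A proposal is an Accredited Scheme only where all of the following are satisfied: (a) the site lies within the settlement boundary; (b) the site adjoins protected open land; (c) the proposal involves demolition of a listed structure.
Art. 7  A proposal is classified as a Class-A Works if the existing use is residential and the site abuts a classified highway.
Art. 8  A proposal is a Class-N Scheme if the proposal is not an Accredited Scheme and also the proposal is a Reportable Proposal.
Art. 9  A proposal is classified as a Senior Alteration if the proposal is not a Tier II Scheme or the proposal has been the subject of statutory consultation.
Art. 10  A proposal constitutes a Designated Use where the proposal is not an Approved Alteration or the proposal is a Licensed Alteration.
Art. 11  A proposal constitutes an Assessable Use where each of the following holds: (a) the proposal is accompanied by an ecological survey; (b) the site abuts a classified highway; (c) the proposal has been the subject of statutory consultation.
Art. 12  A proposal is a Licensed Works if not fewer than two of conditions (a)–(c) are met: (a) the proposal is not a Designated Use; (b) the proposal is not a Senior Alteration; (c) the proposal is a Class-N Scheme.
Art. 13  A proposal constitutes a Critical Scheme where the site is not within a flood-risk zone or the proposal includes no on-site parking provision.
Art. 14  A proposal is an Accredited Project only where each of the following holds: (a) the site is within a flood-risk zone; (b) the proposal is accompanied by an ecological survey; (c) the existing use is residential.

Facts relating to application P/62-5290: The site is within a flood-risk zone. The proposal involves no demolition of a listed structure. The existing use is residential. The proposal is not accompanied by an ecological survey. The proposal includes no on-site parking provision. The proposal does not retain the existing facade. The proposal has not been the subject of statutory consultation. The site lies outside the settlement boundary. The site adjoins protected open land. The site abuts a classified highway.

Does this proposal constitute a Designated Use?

No

article 14 — Accredited Project: [the site is within a flood-risk zone? yes] AND [the proposal is accompanied by an ecological survey? no] AND [the existing use is residential? yes] → not satisfied.
article 2 — Class-J Development: the proposal retains the existing facade? no; the site lies within the settlement boundary? no; the existing use is residential? yes — 1 of 3 hold (need ≥2) → not satisfied.
article 3 — Approved Alteration: [the site adjoins protected open land? yes] OR [not an Accredited Project (article 14)? yes] OR [Class-J Development (article 2)? no] → satisfied.
article 5 — Licensed Alteration: [the site abuts a classified highway? yes] AND [the proposal includes on-site parking provision? no] → not satisfied.
article 10 — Designated Use: [not an Approved Alteration (article 3)? no] OR [Licensed Alteration (article 5)? no] → not satisfied.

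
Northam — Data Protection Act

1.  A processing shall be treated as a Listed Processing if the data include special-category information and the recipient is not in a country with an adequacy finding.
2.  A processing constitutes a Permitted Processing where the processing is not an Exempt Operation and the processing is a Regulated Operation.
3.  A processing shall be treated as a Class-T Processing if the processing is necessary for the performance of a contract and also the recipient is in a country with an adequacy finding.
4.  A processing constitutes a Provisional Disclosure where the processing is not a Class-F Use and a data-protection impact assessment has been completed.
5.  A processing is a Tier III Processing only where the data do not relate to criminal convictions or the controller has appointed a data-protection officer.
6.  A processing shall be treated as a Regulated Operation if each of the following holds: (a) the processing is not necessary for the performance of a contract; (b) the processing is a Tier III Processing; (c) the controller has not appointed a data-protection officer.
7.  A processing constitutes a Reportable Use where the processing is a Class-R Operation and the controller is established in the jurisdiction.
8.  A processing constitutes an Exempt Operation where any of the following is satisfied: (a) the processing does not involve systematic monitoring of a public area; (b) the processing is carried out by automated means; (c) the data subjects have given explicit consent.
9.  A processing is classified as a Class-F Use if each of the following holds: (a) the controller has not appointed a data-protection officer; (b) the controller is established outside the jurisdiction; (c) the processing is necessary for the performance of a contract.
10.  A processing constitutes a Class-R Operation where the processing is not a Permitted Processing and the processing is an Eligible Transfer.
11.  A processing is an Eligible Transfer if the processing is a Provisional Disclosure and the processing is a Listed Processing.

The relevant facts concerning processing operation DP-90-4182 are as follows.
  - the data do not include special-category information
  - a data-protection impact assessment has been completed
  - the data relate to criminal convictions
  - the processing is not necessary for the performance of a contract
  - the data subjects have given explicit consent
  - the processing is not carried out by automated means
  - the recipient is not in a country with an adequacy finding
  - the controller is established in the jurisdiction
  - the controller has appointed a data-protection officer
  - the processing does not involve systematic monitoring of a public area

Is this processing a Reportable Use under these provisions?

No

Under paragraph 8: the processing does not involve systematic monitoring of a public area? yes; or the processing is carried out by automated means? no; or the data subjects have given explicit consent? yes. So the processing is an Exempt Operation.
Under paragraph 5: the data do not relate to criminal convictions? no; or the controller has appointed a data-protection officer? yes. So the processing is a Tier III Processing.
Under paragraph 6: the processing is not necessary for the performance of a contract? yes; and Tier III Processing (paragraph 5)? yes; and the controller has not appointed a data-protection officer? no. So the processing is not a Regulated Operation.
Under paragraph 2: not an Exempt Operation (paragraph 8)? no; and Regulated Operation (paragraph 6)? no. So the processing is not a Permitted Processing.
Under paragraph 9: the controller has not appointed a data-protection officer? no; and the controller is established outside the jurisdiction? no; and the processing is necessary for the performance of a contract? no. So the processing is not a Class-F Use.
Under paragraph 4: not a Class-F Use (paragraph 9)? yes; and a data-protection impact assessment has been completed? yes. So the processing is a Provisional Disclosure.
Under paragraph 1: the data include special-category information? no; and the recipient is not in a country with an adequacy finding? yes. So the processing is not a Listed Processing.
Under paragraph 11: Provisional Disclosure (paragraph 4)? yes; and Listed Processing (paragraph 1)? no. So the processing is not an Eligible Transfer.
Under paragraph 10: not a Permitted Processing (paragraph 2)? yes; and Eligible Transfer (paragraph 11)? no. So the processing is not a Class-R Operation.
Under paragraph 7: Class-R Operation (paragraph 10)? no; and the controller is established in the jurisdiction? yes. So the processing is not a Reportable Use.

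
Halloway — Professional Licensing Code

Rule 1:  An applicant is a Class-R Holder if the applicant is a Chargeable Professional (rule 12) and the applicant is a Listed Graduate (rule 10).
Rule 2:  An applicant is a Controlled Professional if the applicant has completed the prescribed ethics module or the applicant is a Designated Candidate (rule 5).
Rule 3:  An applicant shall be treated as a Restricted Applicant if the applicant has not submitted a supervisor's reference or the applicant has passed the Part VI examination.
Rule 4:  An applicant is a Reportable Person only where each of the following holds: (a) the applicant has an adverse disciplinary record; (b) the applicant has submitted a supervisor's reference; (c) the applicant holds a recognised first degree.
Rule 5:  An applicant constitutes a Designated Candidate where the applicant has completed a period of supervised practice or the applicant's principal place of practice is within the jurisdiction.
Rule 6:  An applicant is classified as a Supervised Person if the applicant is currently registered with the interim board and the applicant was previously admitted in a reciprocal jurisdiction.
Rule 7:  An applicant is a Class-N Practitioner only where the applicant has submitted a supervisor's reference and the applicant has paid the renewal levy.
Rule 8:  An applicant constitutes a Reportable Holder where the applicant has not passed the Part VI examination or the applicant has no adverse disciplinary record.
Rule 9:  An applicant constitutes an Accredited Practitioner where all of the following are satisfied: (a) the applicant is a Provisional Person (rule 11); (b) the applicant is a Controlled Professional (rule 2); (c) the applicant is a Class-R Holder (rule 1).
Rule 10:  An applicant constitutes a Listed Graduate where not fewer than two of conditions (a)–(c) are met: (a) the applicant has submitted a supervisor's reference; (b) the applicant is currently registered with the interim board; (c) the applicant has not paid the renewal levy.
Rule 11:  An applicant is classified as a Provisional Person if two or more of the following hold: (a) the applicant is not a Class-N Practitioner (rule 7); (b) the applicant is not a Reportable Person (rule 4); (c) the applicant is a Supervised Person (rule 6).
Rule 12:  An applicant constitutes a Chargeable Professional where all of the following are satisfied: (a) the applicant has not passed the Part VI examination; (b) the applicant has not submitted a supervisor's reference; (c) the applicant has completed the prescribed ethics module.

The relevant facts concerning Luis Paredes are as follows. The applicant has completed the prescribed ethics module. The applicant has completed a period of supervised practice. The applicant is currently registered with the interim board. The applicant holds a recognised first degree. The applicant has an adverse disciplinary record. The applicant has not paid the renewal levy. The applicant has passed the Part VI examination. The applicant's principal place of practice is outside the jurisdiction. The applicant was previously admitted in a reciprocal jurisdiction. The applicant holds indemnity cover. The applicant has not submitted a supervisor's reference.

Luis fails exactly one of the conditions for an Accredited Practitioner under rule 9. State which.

Class-R Holder

Under rule 7: the applicant has submitted a supervisor's reference? no; and the applicant has paid the renewal levy? no. So the applicant is not a Class-N Practitioner.
Under rule 4: the applicant has an adverse disciplinary record? yes; and the applicant has submitted a supervisor's reference? no; and the applicant holds a recognised first degree? yes. So the applicant is not a Reportable Person.
Under rule 6: the applicant is currently registered with the interim board? yes; and the applicant was previously admitted in a reciprocal jurisdiction? yes. So the applicant is a Supervised Person.
Under rule 11: not a Class-N Practitioner (rule 7)? yes; not a Reportable Person (rule 4)? yes; Supervised Person (rule 6)? yes — 3 of 3 hold (need ≥2) → satisfied.
Under rule 5: the applicant has completed a period of supervised practice? yes; or the applicant's principal place of practice is within the jurisdiction? no. So the applicant is a Designated Candidate.
Under rule 2: the applicant has completed the prescribed ethics module? yes; or Designated Candidate (rule 5)? yes. So the applicant is a Controlled Professional.
Under rule 12: the applicant has not passed the Part VI examination? no; and the applicant has not submitted a supervisor's reference? yes; and the applicant has completed the prescribed ethics module? yes. So the applicant is not a Chargeable Professional.
Under rule 10: the applicant has submitted a supervisor's reference? no; the applicant is currently registered with the interim board? yes; the applicant has not paid the renewal levy? yes — 2 of 3 hold (need ≥2) → satisfied.
Under rule 1: Chargeable Professional (rule 12)? no; and Listed Graduate (rule 10)? yes. So the applicant is not a Class-R Holder.
Under rule 9: Provisional Person (rule 11)? yes; and Controlled Professional (rule 2)? yes; and Class-R Holder (rule 1)? no. So the applicant is not an Accredited Practitioner.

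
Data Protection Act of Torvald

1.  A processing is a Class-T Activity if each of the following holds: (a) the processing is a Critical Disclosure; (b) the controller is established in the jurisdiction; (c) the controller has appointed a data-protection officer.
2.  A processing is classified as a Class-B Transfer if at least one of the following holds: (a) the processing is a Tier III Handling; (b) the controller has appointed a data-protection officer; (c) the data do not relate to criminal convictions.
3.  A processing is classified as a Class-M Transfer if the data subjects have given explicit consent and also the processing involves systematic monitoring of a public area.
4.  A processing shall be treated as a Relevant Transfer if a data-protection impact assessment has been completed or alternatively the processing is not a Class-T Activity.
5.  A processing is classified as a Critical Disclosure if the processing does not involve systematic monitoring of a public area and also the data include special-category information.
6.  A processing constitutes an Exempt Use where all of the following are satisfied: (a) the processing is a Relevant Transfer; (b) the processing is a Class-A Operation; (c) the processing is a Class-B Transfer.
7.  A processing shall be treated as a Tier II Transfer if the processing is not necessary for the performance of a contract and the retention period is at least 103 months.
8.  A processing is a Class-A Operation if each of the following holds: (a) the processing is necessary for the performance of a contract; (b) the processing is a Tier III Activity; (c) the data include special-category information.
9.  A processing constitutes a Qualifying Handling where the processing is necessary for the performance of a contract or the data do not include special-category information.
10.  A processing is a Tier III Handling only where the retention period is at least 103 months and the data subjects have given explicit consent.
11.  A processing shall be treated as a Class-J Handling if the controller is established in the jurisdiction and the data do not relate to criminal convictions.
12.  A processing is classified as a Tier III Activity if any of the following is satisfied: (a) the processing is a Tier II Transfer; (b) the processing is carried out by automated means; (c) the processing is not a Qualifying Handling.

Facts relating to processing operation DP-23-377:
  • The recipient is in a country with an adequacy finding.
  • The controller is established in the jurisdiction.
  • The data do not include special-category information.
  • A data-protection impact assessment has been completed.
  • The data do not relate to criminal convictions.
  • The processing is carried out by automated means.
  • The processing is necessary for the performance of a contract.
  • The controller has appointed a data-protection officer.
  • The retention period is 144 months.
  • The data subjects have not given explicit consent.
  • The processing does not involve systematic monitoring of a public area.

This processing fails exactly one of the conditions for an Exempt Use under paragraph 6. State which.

paragraph 5 — Critical Disclosure: [the processing does not involve systematic monitoring of a public area? yes] AND [the data include special-category information? no] → not satisfied.
paragraph 1 — Class-T Activity: [Critical Disclosure (paragraph 5)? no] AND [the controller is established in the jurisdiction? yes] AND [the controller has appointed a data-protection officer? yes] → not satisfied.
paragraph 4 — Relevant Transfer: [a data-protection impact assessment has been completed? yes] OR [not a Class-T Activity (paragraph 1)? yes] → satisfied.
paragraph 7 — Tier II Transfer: [the processing is not necessary for the performance of a contract? no] AND [retention period: 144 months ≥ 103 months? yes] → not satisfied.
paragraph 9 — Qualifying Handling: [the processing is necessary for the performance of a contract? yes] OR [the data do not include special-category information? yes] → satisfied.
paragraph 12 — Tier III Activity: [Tier II Transfer (paragraph 7)? no] OR [the processing is carried out by automated means? yes] OR [not a Qualifying Handling (paragraph 9)? no] → satisfied.
paragraph 8 — Class-A Operation: [the processing is necessary for the performance of a contract? yes] AND [Tier III Activity (paragraph 12)? yes] AND [the data include special-category information? no] → not satisfied.
paragraph 10 — Tier III Handling: [retention period: 144 months ≥ 103 months? yes] AND [the data subjects have given explicit consent? no] → not satisfied.
paragraph 2 — Class-B Transfer: [Tier III Handling (paragraph 10)? no] OR [the controller has appointed a data-protection officer? yes] OR [the data do not relate to criminal convictions? yes] → satisfied.
paragraph 6 — Exempt Use: [Relevant Transfer (paragraph 4)? yes] AND [Class-A Operation (paragraph 8)? no] AND [Class-B Transfer (paragraph 2)? yes] → not satisfied.

Class-A Operation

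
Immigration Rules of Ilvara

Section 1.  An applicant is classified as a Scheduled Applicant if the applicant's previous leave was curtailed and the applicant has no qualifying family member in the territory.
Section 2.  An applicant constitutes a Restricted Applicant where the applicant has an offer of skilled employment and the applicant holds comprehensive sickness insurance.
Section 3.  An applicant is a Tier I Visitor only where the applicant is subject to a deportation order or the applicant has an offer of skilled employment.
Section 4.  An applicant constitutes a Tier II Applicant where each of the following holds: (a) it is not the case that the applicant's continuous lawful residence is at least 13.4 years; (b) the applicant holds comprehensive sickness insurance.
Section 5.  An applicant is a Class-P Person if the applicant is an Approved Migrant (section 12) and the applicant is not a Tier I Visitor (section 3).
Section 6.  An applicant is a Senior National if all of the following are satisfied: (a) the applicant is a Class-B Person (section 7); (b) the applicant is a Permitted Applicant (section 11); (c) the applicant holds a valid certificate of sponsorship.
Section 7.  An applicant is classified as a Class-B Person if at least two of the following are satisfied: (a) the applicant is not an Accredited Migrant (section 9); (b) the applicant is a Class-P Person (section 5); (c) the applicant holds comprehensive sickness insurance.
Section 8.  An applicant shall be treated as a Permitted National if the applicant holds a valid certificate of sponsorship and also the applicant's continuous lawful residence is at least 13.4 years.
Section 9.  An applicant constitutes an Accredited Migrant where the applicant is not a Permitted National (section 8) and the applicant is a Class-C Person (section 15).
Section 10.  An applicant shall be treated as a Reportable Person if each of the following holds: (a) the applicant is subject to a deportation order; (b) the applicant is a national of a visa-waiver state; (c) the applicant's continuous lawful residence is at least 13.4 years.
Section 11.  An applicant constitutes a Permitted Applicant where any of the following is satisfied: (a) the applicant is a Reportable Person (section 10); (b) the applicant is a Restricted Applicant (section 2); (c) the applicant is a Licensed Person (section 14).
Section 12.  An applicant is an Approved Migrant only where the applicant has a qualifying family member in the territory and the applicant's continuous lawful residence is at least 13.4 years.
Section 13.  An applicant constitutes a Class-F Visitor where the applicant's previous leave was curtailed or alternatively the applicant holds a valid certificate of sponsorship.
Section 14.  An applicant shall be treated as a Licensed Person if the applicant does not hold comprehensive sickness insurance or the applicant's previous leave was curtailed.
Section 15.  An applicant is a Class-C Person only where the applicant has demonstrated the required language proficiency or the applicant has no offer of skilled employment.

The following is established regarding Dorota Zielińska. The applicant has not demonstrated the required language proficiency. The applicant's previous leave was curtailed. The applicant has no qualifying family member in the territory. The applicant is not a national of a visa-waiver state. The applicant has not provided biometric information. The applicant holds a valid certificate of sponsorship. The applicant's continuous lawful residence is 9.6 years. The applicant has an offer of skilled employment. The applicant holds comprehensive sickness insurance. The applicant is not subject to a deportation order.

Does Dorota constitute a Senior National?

Yes

section 8 — Permitted National: [the applicant holds a valid certificate of sponsorship? yes] AND [applicant's continuous lawful residence: 9.6 years ≥ 13.4 years? no] → not satisfied.
section 15 — Class-C Person: [the applicant has demonstrated the required language proficiency? no] OR [the applicant has no offer of skilled employment? no] → not satisfied.
section 9 — Accredited Migrant: [not a Permitted National (section 8)? yes] AND [Class-C Person (section 15)? no] → not satisfied.
section 12 — Approved Migrant: [the applicant has a qualifying family member in the territory? no] AND [applicant's continuous lawful residence: 9.6 years ≥ 13.4 years? no] → not satisfied.
section 3 — Tier I Visitor: [the applicant is subject to a deportation order? no] OR [the applicant has an offer of skilled employment? yes] → satisfied.
section 5 — Class-P Person: [Approved Migrant (section 12)? no] AND [not a Tier I Visitor (section 3)? no] → not satisfied.
section 7 — Class-B Person: not an Accredited Migrant (section 9)? yes; Class-P Person (section 5)? no; the applicant holds comprehensive sickness insurance? yes — 2 of 3 hold (need ≥2) → satisfied.
section 10 — Reportable Person: [the applicant is subject to a deportation order? no] AND [the applicant is a national of a visa-waiver state? no] AND [applicant's continuous lawful residence: 9.6 years ≥ 13.4 years? no] → not satisfied.
section 2 — Restricted Applicant: [the applicant has an offer of skilled employment? yes] AND [the applicant holds comprehensive sickness insurance? yes] → satisfied.
section 14 — Licensed Person: [the applicant does not hold comprehensive sickness insurance? no] OR [the applicant's previous leave was curtailed? yes] → satisfied.
section 11 — Permitted Applicant: [Reportable Person (section 10)? no] OR [Restricted Applicant (section 2)? yes] OR [Licensed Person (section 14)? yes] → satisfied.
section 6 — Senior National: [Class-B Person (section 7)? yes] AND [Permitted Applicant (section 11)? yes] AND [the applicant holds a valid certificate of sponsorship? yes] → satisfied.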